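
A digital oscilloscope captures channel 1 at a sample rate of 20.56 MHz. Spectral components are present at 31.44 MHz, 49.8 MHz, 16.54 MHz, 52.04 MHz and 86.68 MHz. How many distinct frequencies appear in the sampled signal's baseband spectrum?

fs/2 = 10.28 MHz.
31.44 MHz mod fs = 10.88 MHz.
10.88 MHz > fs/2 = 10.28 MHz, folds to fs − 10.88 MHz = 9.68 MHz.
49.8 MHz mod fs = 8.68 MHz.
8.68 MHz ≤ fs/2 = 10.28 MHz, appears at 8.68 MHz.
16.54 MHz > fs/2 = 10.28 MHz, folds to fs − 16.54 MHz = 4.02 MHz.
52.04 MHz mod fs = 10.92 MHz.
10.92 MHz > fs/2 = 10.28 MHz, folds to fs − 10.92 MHz = 9.64 MHz.
86.68 MHz mod fs = 4.44 MHz.
4.44 MHz ≤ fs/2 = 10.28 MHz, appears at 4.44 MHz.
Distinct values: {4.02 MHz, 4.44 MHz, 8.68 MHz, 9.64 MHz, 9.68 MHz} → 5.

5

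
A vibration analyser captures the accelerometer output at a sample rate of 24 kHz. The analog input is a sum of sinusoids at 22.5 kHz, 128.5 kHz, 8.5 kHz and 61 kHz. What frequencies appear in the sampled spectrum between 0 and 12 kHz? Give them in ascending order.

1.5 kHz, 8.5 kHz, 11 kHz

fs/2 = 12 kHz.
22.5 kHz > fs/2 = 12 kHz, folds to fs − 22.5 kHz = 1.5 kHz.
128.5 kHz mod fs = 8.5 kHz.
8.5 kHz ≤ fs/2 = 12 kHz, appears at 8.5 kHz.
8.5 kHz ≤ fs/2 = 12 kHz, passes unchanged.
61 kHz mod fs = 13 kHz.
13 kHz > fs/2 = 12 kHz, folds to fs − 13 kHz = 11 kHz.
Distinct values: {1.5 kHz, 8.5 kHz, 11 kHz}.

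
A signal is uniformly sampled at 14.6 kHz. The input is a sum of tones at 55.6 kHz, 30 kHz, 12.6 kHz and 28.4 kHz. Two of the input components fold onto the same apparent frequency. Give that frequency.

0.8 kHz

fs/2 = 7.3 kHz.
55.6 kHz mod fs = 11.8 kHz.
11.8 kHz > fs/2 = 7.3 kHz, folds to fs − 11.8 kHz = 2.8 kHz.
30 kHz mod fs = 0.8 kHz.
0.8 kHz ≤ fs/2 = 7.3 kHz, appears at 0.8 kHz.
12.6 kHz > fs/2 = 7.3 kHz, folds to fs − 12.6 kHz = 2 kHz.
28.4 kHz mod fs = 13.8 kHz.
13.8 kHz > fs/2 = 7.3 kHz, folds to fs − 13.8 kHz = 0.8 kHz.
28.4 kHz and 30 kHz both map to 0.8 kHz.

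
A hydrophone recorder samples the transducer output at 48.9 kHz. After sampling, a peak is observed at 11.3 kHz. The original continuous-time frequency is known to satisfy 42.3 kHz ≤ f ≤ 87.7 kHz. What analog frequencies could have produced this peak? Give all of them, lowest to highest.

60.2 kHz, 86.5 kHz

Frequencies that alias to 11.3 kHz are k·fs ± 11.3 kHz for integer k ≥ 0.
k=0: 11.3 kHz.
k=1: 37.6 kHz, 60.2 kHz.
k=2: 86.5 kHz, 109.1 kHz.
k=3: 135.4 kHz, 158 kHz.
Within [42.3 kHz, 87.7 kHz]: 60.2 kHz, 86.5 kHz.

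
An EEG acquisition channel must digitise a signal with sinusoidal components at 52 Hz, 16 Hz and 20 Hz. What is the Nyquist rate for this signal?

104 Hz

Highest-frequency component: 52 Hz.
Nyquist rate = 2 × 52 Hz = 104 Hz.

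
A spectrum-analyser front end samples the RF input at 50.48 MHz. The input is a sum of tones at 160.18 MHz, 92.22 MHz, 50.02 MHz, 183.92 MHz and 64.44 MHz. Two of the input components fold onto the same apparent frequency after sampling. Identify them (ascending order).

fs/2 = 25.24 MHz.
160.18 MHz mod fs = 8.74 MHz.
8.74 MHz ≤ fs/2 = 25.24 MHz, appears at 8.74 MHz.
92.22 MHz mod fs = 41.74 MHz.
41.74 MHz > fs/2 = 25.24 MHz, folds to fs − 41.74 MHz = 8.74 MHz.
50.02 MHz > fs/2 = 25.24 MHz, folds to fs − 50.02 MHz = 0.46 MHz.
183.92 MHz mod fs = 32.48 MHz.
32.48 MHz > fs/2 = 25.24 MHz, folds to fs − 32.48 MHz = 18 MHz.
64.44 MHz mod fs = 13.96 MHz.
13.96 MHz ≤ fs/2 = 25.24 MHz, appears at 13.96 MHz.
92.22 MHz and 160.18 MHz both map to 8.74 MHz.

92.22 MHz, 160.18 MHz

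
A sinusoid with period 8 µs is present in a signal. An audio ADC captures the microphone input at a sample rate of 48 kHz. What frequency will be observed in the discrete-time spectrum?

19 kHz

T = 8 µs → f = 1/T = 125 kHz.
125 kHz mod fs = 29 kHz.
29 kHz > fs/2 = 24 kHz, folds to fs − 29 kHz = 19 kHz.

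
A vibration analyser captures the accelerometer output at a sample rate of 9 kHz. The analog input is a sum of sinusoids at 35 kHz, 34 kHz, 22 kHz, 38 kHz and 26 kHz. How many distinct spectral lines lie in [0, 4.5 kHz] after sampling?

3

fs/2 = 4.5 kHz.
35 kHz mod fs = 8 kHz.
8 kHz > fs/2 = 4.5 kHz, folds to fs − 8 kHz = 1 kHz.
34 kHz mod fs = 7 kHz.
7 kHz > fs/2 = 4.5 kHz, folds to fs − 7 kHz = 2 kHz.
22 kHz mod fs = 4 kHz.
4 kHz ≤ fs/2 = 4.5 kHz, appears at 4 kHz.
38 kHz mod fs = 2 kHz.
2 kHz ≤ fs/2 = 4.5 kHz, appears at 2 kHz.
26 kHz mod fs = 8 kHz.
8 kHz > fs/2 = 4.5 kHz, folds to fs − 8 kHz = 1 kHz.
Distinct values: {1 kHz, 2 kHz, 4 kHz} → 3.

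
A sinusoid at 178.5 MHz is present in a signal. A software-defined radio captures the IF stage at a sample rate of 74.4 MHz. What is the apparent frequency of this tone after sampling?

29.7 MHz

178.5 MHz mod fs = 29.7 MHz.
29.7 MHz ≤ fs/2 = 37.2 MHz, appears at 29.7 MHz.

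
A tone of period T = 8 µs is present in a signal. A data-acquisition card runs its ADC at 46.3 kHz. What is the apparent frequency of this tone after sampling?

T = 8 µs → f = 1/T = 125 kHz.
125 kHz mod fs = 32.4 kHz.
32.4 kHz > fs/2 = 23.15 kHz, folds to fs − 32.4 kHz = 13.9 kHz.

13.9 kHz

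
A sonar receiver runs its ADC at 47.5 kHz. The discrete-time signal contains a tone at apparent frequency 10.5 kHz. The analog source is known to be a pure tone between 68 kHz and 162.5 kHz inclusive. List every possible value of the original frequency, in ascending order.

Frequencies that alias to 10.5 kHz are k·fs ± 10.5 kHz for integer k ≥ 0.
k=0: 10.5 kHz.
k=1: 37 kHz, 58 kHz.
k=2: 84.5 kHz, 105.5 kHz.
k=3: 132 kHz, 153 kHz.
k=4: 179.5 kHz, 200.5 kHz.
Within [68 kHz, 162.5 kHz]: 84.5 kHz, 105.5 kHz, 132 kHz, 153 kHz.

84.5 kHz, 105.5 kHz, 132 kHz, 153 kHz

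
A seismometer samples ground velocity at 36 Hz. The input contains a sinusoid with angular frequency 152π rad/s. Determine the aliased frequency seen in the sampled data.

4 Hz

ω = 152π rad/s → f = ω/(2π) = 76 Hz.
76 Hz mod fs = 4 Hz.
4 Hz ≤ fs/2 = 18 Hz, appears at 4 Hz.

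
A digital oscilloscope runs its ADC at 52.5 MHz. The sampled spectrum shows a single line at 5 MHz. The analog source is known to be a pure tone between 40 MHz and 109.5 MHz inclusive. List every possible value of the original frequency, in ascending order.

47.5 MHz, 57.5 MHz, 100 MHz

Frequencies that alias to 5 MHz are k·fs ± 5 MHz for integer k ≥ 0.
k=0: 5 MHz.
k=1: 47.5 MHz, 57.5 MHz.
k=2: 100 MHz, 110 MHz.
k=3: 152.5 MHz, 162.5 MHz.
Within [40 MHz, 109.5 MHz]: 47.5 MHz, 57.5 MHz, 100 MHz.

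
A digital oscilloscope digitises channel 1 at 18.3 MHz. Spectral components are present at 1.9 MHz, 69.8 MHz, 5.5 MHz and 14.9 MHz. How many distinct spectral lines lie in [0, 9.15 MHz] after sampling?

fs/2 = 9.15 MHz.
1.9 MHz ≤ fs/2 = 9.15 MHz, passes unchanged.
69.8 MHz mod fs = 14.9 MHz.
14.9 MHz > fs/2 = 9.15 MHz, folds to fs − 14.9 MHz = 3.4 MHz.
5.5 MHz ≤ fs/2 = 9.15 MHz, passes unchanged.
14.9 MHz > fs/2 = 9.15 MHz, folds to fs − 14.9 MHz = 3.4 MHz.
Distinct values: {1.9 MHz, 3.4 MHz, 5.5 MHz} → 3.

3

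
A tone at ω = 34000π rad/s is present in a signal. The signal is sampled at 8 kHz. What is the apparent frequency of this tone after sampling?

ω = 34000π rad/s → f = ω/(2π) = 17000 Hz = 17 kHz.
17 kHz mod fs = 1 kHz.
1 kHz ≤ fs/2 = 4 kHz, appears at 1 kHz.

1 kHz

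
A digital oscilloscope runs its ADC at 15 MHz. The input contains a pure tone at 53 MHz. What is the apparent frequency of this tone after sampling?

7 MHz

53 MHz mod fs = 8 MHz.
8 MHz > fs/2 = 7.5 MHz, folds to fs − 8 MHz = 7 MHz.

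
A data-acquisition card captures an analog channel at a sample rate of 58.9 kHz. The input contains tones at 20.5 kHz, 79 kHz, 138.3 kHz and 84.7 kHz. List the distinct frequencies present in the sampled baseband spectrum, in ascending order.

20.1 kHz, 20.5 kHz, 25.8 kHz

fs/2 = 29.45 kHz.
20.5 kHz ≤ fs/2 = 29.45 kHz, passes unchanged.
79 kHz mod fs = 20.1 kHz.
20.1 kHz ≤ fs/2 = 29.45 kHz, appears at 20.1 kHz.
138.3 kHz mod fs = 20.5 kHz.
20.5 kHz ≤ fs/2 = 29.45 kHz, appears at 20.5 kHz.
84.7 kHz mod fs = 25.8 kHz.
25.8 kHz ≤ fs/2 = 29.45 kHz, appears at 25.8 kHz.
Distinct values: {20.1 kHz, 20.5 kHz, 25.8 kHz}.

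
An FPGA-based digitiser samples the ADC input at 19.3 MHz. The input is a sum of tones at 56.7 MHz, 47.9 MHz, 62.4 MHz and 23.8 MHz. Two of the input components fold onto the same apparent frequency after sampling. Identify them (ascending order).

23.8 MHz, 62.4 MHz

fs/2 = 9.65 MHz.
56.7 MHz mod fs = 18.1 MHz.
18.1 MHz > fs/2 = 9.65 MHz, folds to fs − 18.1 MHz = 1.2 MHz.
47.9 MHz mod fs = 9.3 MHz.
9.3 MHz ≤ fs/2 = 9.65 MHz, appears at 9.3 MHz.
62.4 MHz mod fs = 4.5 MHz.
4.5 MHz ≤ fs/2 = 9.65 MHz, appears at 4.5 MHz.
23.8 MHz mod fs = 4.5 MHz.
4.5 MHz ≤ fs/2 = 9.65 MHz, appears at 4.5 MHz.
23.8 MHz and 62.4 MHz both map to 4.5 MHz.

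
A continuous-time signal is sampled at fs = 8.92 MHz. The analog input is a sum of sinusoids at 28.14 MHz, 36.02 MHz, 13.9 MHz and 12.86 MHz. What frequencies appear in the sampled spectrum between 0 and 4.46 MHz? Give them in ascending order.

fs/2 = 4.46 MHz.
28.14 MHz mod fs = 1.38 MHz.
1.38 MHz ≤ fs/2 = 4.46 MHz, appears at 1.38 MHz.
36.02 MHz mod fs = 0.34 MHz.
0.34 MHz ≤ fs/2 = 4.46 MHz, appears at 0.34 MHz.
13.9 MHz mod fs = 4.98 MHz.
4.98 MHz > fs/2 = 4.46 MHz, folds to fs − 4.98 MHz = 3.94 MHz.
12.86 MHz mod fs = 3.94 MHz.
3.94 MHz ≤ fs/2 = 4.46 MHz, appears at 3.94 MHz.
Distinct values: {0.34 MHz, 1.38 MHz, 3.94 MHz}.

0.34 MHz, 1.38 MHz, 3.94 MHz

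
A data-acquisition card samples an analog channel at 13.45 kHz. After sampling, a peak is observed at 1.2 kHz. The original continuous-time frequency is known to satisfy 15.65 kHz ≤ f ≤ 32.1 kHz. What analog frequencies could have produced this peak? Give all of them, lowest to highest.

25.7 kHz, 28.1 kHz

Frequencies that alias to 1.2 kHz are k·fs ± 1.2 kHz for integer k ≥ 0.
k=0: 1.2 kHz.
k=1: 12.25 kHz, 14.65 kHz.
k=2: 25.7 kHz, 28.1 kHz.
k=3: 39.15 kHz, 41.55 kHz.
Within [15.65 kHz, 32.1 kHz]: 25.7 kHz, 28.1 kHz.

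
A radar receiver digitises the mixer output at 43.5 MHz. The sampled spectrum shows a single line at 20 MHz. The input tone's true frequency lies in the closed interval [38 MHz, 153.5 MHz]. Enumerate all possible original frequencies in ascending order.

63.5 MHz, 67 MHz, 107 MHz, 110.5 MHz, 150.5 MHz

Frequencies that alias to 20 MHz are k·fs ± 20 MHz for integer k ≥ 0.
k=0: 20 MHz.
k=1: 23.5 MHz, 63.5 MHz.
k=2: 67 MHz, 107 MHz.
k=3: 110.5 MHz, 150.5 MHz.
k=4: 154 MHz, 194 MHz.
Within [38 MHz, 153.5 MHz]: 63.5 MHz, 67 MHz, 107 MHz, 110.5 MHz, 150.5 MHz.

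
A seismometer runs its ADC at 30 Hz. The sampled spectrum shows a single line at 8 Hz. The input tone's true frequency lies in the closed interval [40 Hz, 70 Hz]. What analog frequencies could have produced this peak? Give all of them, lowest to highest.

52 Hz, 68 Hz

Frequencies that alias to 8 Hz are k·fs ± 8 Hz for integer k ≥ 0.
k=0: 8 Hz.
k=1: 22 Hz, 38 Hz.
k=2: 52 Hz, 68 Hz.
k=3: 82 Hz, 98 Hz.
Within [40 Hz, 70 Hz]: 52 Hz, 68 Hz.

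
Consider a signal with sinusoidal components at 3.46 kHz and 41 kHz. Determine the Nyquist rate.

Highest-frequency component: 41 kHz.
Nyquist rate = 2 × 41 kHz = 82 kHz.

82 kHz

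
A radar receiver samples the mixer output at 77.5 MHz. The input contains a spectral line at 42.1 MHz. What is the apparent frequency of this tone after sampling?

35.4 MHz

42.1 MHz > fs/2 = 38.75 MHz, folds to fs − 42.1 MHz = 35.4 MHz.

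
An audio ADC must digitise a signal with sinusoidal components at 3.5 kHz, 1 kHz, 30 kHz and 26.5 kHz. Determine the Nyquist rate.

Highest-frequency component: 30 kHz.
Nyquist rate = 2 × 30 kHz = 60 kHz.

60 kHz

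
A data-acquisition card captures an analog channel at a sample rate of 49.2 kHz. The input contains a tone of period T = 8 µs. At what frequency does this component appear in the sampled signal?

22.6 kHz

T = 8 µs → f = 1/T = 125 kHz.
125 kHz mod fs = 26.6 kHz.
26.6 kHz > fs/2 = 24.6 kHz, folds to fs − 26.6 kHz = 22.6 kHz.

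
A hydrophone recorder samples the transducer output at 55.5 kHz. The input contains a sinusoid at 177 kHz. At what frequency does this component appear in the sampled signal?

177 kHz mod fs = 10.5 kHz.
10.5 kHz ≤ fs/2 = 27.75 kHz, appears at 10.5 kHz.

10.5 kHz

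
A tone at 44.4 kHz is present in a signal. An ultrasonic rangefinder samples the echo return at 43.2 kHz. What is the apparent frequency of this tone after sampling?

1.2 kHz

44.4 kHz mod fs = 1.2 kHz.
1.2 kHz ≤ fs/2 = 21.6 kHz, appears at 1.2 kHz.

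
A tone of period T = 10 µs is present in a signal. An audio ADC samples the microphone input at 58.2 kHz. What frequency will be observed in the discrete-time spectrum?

T = 10 µs → f = 1/T = 100 kHz.
100 kHz mod fs = 41.8 kHz.
41.8 kHz > fs/2 = 29.1 kHz, folds to fs − 41.8 kHz = 16.4 kHz.

16.4 kHz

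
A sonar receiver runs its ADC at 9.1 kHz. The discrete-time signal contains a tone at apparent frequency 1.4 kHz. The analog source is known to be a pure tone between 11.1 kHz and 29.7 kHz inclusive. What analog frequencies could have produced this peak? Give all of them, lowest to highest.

Frequencies that alias to 1.4 kHz are k·fs ± 1.4 kHz for integer k ≥ 0.
k=0: 1.4 kHz.
k=1: 7.7 kHz, 10.5 kHz.
k=2: 16.8 kHz, 19.6 kHz.
k=3: 25.9 kHz, 28.7 kHz.
k=4: 35 kHz, 37.8 kHz.
Within [11.1 kHz, 29.7 kHz]: 16.8 kHz, 19.6 kHz, 25.9 kHz, 28.7 kHz.

16.8 kHz, 19.6 kHz, 25.9 kHz, 28.7 kHz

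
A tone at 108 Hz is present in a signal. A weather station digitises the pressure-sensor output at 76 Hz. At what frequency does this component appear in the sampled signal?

108 Hz mod fs = 32 Hz.
32 Hz ≤ fs/2 = 38 Hz, appears at 32 Hz.

32 Hz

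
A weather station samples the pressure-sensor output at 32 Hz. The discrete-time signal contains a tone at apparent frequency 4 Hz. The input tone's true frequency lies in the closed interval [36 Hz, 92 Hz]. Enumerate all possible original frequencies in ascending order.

Frequencies that alias to 4 Hz are k·fs ± 4 Hz for integer k ≥ 0.
k=0: 4 Hz.
k=1: 28 Hz, 36 Hz.
k=2: 60 Hz, 68 Hz.
k=3: 92 Hz, 100 Hz.
k=4: 124 Hz, 132 Hz.
Within [36 Hz, 92 Hz]: 36 Hz, 60 Hz, 68 Hz, 92 Hz.

36 Hz, 60 Hz, 68 Hz, 92 Hz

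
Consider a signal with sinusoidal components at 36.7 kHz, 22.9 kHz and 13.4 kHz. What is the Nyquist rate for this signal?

Highest-frequency component: 36.7 kHz.
Nyquist rate = 2 × 36.7 kHz = 73.4 kHz.

73.4 kHz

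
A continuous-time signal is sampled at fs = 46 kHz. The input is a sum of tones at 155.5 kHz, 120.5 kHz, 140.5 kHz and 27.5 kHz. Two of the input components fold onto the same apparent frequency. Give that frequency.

17.5 kHz

fs/2 = 23 kHz.
155.5 kHz mod fs = 17.5 kHz.
17.5 kHz ≤ fs/2 = 23 kHz, appears at 17.5 kHz.
120.5 kHz mod fs = 28.5 kHz.
28.5 kHz > fs/2 = 23 kHz, folds to fs − 28.5 kHz = 17.5 kHz.
140.5 kHz mod fs = 2.5 kHz.
2.5 kHz ≤ fs/2 = 23 kHz, appears at 2.5 kHz.
27.5 kHz > fs/2 = 23 kHz, folds to fs − 27.5 kHz = 18.5 kHz.
120.5 kHz and 155.5 kHz both map to 17.5 kHz.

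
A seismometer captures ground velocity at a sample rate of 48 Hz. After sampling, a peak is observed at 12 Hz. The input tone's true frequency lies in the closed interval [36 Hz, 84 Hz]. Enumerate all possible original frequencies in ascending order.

Frequencies that alias to 12 Hz are k·fs ± 12 Hz for integer k ≥ 0.
k=0: 12 Hz.
k=1: 36 Hz, 60 Hz.
k=2: 84 Hz, 108 Hz.
k=3: 132 Hz, 156 Hz.
Within [36 Hz, 84 Hz]: 36 Hz, 60 Hz, 84 Hz.

36 Hz, 60 Hz, 84 Hz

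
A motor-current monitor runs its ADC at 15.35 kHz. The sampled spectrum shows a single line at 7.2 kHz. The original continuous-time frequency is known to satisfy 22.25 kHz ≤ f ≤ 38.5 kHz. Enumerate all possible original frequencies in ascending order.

22.55 kHz, 23.5 kHz, 37.9 kHz

Frequencies that alias to 7.2 kHz are k·fs ± 7.2 kHz for integer k ≥ 0.
k=0: 7.2 kHz.
k=1: 8.15 kHz, 22.55 kHz.
k=2: 23.5 kHz, 37.9 kHz.
k=3: 38.85 kHz, 53.25 kHz.
Within [22.25 kHz, 38.5 kHz]: 22.55 kHz, 23.5 kHz, 37.9 kHz.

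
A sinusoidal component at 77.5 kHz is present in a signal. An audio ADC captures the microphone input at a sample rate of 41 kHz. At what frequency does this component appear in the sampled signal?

4.5 kHz

77.5 kHz mod fs = 36.5 kHz.
36.5 kHz > fs/2 = 20.5 kHz, folds to fs − 36.5 kHz = 4.5 kHz.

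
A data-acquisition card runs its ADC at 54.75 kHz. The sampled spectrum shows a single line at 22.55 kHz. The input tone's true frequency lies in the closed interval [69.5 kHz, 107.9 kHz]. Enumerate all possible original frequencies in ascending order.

77.3 kHz, 86.95 kHz

Frequencies that alias to 22.55 kHz are k·fs ± 22.55 kHz for integer k ≥ 0.
k=0: 22.55 kHz.
k=1: 32.2 kHz, 77.3 kHz.
k=2: 86.95 kHz, 132.05 kHz.
k=3: 141.7 kHz, 186.8 kHz.
Within [69.5 kHz, 107.9 kHz]: 77.3 kHz, 86.95 kHz.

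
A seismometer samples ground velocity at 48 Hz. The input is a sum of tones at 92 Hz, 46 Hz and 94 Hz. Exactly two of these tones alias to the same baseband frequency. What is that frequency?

fs/2 = 24 Hz.
92 Hz mod fs = 44 Hz.
44 Hz > fs/2 = 24 Hz, folds to fs − 44 Hz = 4 Hz.
46 Hz > fs/2 = 24 Hz, folds to fs − 46 Hz = 2 Hz.
94 Hz mod fs = 46 Hz.
46 Hz > fs/2 = 24 Hz, folds to fs − 46 Hz = 2 Hz.
46 Hz and 94 Hz both map to 2 Hz.

2 Hz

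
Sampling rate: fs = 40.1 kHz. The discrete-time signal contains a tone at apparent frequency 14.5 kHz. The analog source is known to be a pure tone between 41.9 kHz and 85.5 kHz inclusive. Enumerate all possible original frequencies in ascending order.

Frequencies that alias to 14.5 kHz are k·fs ± 14.5 kHz for integer k ≥ 0.
k=0: 14.5 kHz.
k=1: 25.6 kHz, 54.6 kHz.
k=2: 65.7 kHz, 94.7 kHz.
k=3: 105.8 kHz, 134.8 kHz.
Within [41.9 kHz, 85.5 kHz]: 54.6 kHz, 65.7 kHz.

54.6 kHz, 65.7 kHz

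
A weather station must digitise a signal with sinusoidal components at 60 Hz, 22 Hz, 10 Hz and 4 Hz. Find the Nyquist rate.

120 Hz

Highest-frequency component: 60 Hz.
Nyquist rate = 2 × 60 Hz = 120 Hz.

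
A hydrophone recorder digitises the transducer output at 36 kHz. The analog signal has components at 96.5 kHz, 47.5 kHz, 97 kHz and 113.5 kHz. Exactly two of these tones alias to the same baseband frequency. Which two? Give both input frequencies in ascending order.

fs/2 = 18 kHz.
96.5 kHz mod fs = 24.5 kHz.
24.5 kHz > fs/2 = 18 kHz, folds to fs − 24.5 kHz = 11.5 kHz.
47.5 kHz mod fs = 11.5 kHz.
11.5 kHz ≤ fs/2 = 18 kHz, appears at 11.5 kHz.
97 kHz mod fs = 25 kHz.
25 kHz > fs/2 = 18 kHz, folds to fs − 25 kHz = 11 kHz.
113.5 kHz mod fs = 5.5 kHz.
5.5 kHz ≤ fs/2 = 18 kHz, appears at 5.5 kHz.
47.5 kHz and 96.5 kHz both map to 11.5 kHz.

47.5 kHz, 96.5 kHz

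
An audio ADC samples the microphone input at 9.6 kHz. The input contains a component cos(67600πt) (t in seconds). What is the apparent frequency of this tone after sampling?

4.6 kHz

ω = 67600π rad/s → f = ω/(2π) = 33800 Hz = 33.8 kHz.
33.8 kHz mod fs = 5 kHz.
5 kHz > fs/2 = 4.8 kHz, folds to fs − 5 kHz = 4.6 kHz.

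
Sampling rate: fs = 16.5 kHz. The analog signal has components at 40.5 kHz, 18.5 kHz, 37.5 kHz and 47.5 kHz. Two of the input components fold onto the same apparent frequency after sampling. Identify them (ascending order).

fs/2 = 8.25 kHz.
40.5 kHz mod fs = 7.5 kHz.
7.5 kHz ≤ fs/2 = 8.25 kHz, appears at 7.5 kHz.
18.5 kHz mod fs = 2 kHz.
2 kHz ≤ fs/2 = 8.25 kHz, appears at 2 kHz.
37.5 kHz mod fs = 4.5 kHz.
4.5 kHz ≤ fs/2 = 8.25 kHz, appears at 4.5 kHz.
47.5 kHz mod fs = 14.5 kHz.
14.5 kHz > fs/2 = 8.25 kHz, folds to fs − 14.5 kHz = 2 kHz.
18.5 kHz and 47.5 kHz both map to 2 kHz.

18.5 kHz, 47.5 kHz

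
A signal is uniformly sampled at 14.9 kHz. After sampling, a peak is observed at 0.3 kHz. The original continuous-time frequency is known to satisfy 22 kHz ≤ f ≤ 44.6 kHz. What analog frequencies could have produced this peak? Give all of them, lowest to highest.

Frequencies that alias to 0.3 kHz are k·fs ± 0.3 kHz for integer k ≥ 0.
k=0: 0.3 kHz.
k=1: 14.6 kHz, 15.2 kHz.
k=2: 29.5 kHz, 30.1 kHz.
k=3: 44.4 kHz, 45 kHz.
k=4: 59.3 kHz, 59.9 kHz.
Within [22 kHz, 44.6 kHz]: 29.5 kHz, 30.1 kHz, 44.4 kHz.

29.5 kHz, 30.1 kHz, 44.4 kHz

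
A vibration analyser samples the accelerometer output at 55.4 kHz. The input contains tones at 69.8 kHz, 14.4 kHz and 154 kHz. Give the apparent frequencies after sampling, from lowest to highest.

12.2 kHz, 14.4 kHz

fs/2 = 27.7 kHz.
69.8 kHz mod fs = 14.4 kHz.
14.4 kHz ≤ fs/2 = 27.7 kHz, appears at 14.4 kHz.
14.4 kHz ≤ fs/2 = 27.7 kHz, passes unchanged.
154 kHz mod fs = 43.2 kHz.
43.2 kHz > fs/2 = 27.7 kHz, folds to fs − 43.2 kHz = 12.2 kHz.
Distinct values: {12.2 kHz, 14.4 kHz}.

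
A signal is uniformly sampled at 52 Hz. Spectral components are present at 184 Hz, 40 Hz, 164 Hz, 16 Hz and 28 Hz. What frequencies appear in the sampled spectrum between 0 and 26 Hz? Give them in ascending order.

fs/2 = 26 Hz.
184 Hz mod fs = 28 Hz.
28 Hz > fs/2 = 26 Hz, folds to fs − 28 Hz = 24 Hz.
40 Hz > fs/2 = 26 Hz, folds to fs − 40 Hz = 12 Hz.
164 Hz mod fs = 8 Hz.
8 Hz ≤ fs/2 = 26 Hz, appears at 8 Hz.
16 Hz ≤ fs/2 = 26 Hz, passes unchanged.
28 Hz > fs/2 = 26 Hz, folds to fs − 28 Hz = 24 Hz.
Distinct values: {8 Hz, 12 Hz, 16 Hz, 24 Hz}.

8 Hz, 12 Hz, 16 Hz, 24 Hz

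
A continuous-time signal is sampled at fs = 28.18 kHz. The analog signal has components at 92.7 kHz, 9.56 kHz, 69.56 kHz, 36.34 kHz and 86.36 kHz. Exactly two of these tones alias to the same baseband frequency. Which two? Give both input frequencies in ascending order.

fs/2 = 14.09 kHz.
92.7 kHz mod fs = 8.16 kHz.
8.16 kHz ≤ fs/2 = 14.09 kHz, appears at 8.16 kHz.
9.56 kHz ≤ fs/2 = 14.09 kHz, passes unchanged.
69.56 kHz mod fs = 13.2 kHz.
13.2 kHz ≤ fs/2 = 14.09 kHz, appears at 13.2 kHz.
36.34 kHz mod fs = 8.16 kHz.
8.16 kHz ≤ fs/2 = 14.09 kHz, appears at 8.16 kHz.
86.36 kHz mod fs = 1.82 kHz.
1.82 kHz ≤ fs/2 = 14.09 kHz, appears at 1.82 kHz.
36.34 kHz and 92.7 kHz both map to 8.16 kHz.

36.34 kHz, 92.7 kHz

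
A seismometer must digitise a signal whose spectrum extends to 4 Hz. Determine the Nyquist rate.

8 Hz

Nyquist rate = 2 × 4 Hz = 8 Hz.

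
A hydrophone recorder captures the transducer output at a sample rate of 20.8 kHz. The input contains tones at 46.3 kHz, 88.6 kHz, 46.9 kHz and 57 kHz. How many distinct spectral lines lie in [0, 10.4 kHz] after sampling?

fs/2 = 10.4 kHz.
46.3 kHz mod fs = 4.7 kHz.
4.7 kHz ≤ fs/2 = 10.4 kHz, appears at 4.7 kHz.
88.6 kHz mod fs = 5.4 kHz.
5.4 kHz ≤ fs/2 = 10.4 kHz, appears at 5.4 kHz.
46.9 kHz mod fs = 5.3 kHz.
5.3 kHz ≤ fs/2 = 10.4 kHz, appears at 5.3 kHz.
57 kHz mod fs = 15.4 kHz.
15.4 kHz > fs/2 = 10.4 kHz, folds to fs − 15.4 kHz = 5.4 kHz.
Distinct values: {4.7 kHz, 5.3 kHz, 5.4 kHz} → 3.

3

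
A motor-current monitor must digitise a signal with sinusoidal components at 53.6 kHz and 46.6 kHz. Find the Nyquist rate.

Highest-frequency component: 53.6 kHz.
Nyquist rate = 2 × 53.6 kHz = 107.2 kHz.

107.2 kHz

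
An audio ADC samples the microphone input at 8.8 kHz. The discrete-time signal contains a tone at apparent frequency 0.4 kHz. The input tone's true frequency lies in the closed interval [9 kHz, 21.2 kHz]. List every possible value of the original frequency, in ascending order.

9.2 kHz, 17.2 kHz, 18 kHz

Frequencies that alias to 0.4 kHz are k·fs ± 0.4 kHz for integer k ≥ 0.
k=0: 0.4 kHz.
k=1: 8.4 kHz, 9.2 kHz.
k=2: 17.2 kHz, 18 kHz.
k=3: 26 kHz, 26.8 kHz.
Within [9 kHz, 21.2 kHz]: 9.2 kHz, 17.2 kHz, 18 kHz.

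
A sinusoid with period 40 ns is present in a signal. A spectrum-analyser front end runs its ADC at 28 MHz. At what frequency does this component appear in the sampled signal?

T = 40 ns → f = 1/T = 25 MHz.
25 MHz > fs/2 = 14 MHz, folds to fs − 25 MHz = 3 MHz.

3 MHz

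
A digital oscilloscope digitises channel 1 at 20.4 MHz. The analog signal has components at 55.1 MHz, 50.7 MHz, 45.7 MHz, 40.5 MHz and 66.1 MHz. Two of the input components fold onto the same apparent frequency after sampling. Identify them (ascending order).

fs/2 = 10.2 MHz.
55.1 MHz mod fs = 14.3 MHz.
14.3 MHz > fs/2 = 10.2 MHz, folds to fs − 14.3 MHz = 6.1 MHz.
50.7 MHz mod fs = 9.9 MHz.
9.9 MHz ≤ fs/2 = 10.2 MHz, appears at 9.9 MHz.
45.7 MHz mod fs = 4.9 MHz.
4.9 MHz ≤ fs/2 = 10.2 MHz, appears at 4.9 MHz.
40.5 MHz mod fs = 20.1 MHz.
20.1 MHz > fs/2 = 10.2 MHz, folds to fs − 20.1 MHz = 0.3 MHz.
66.1 MHz mod fs = 4.9 MHz.
4.9 MHz ≤ fs/2 = 10.2 MHz, appears at 4.9 MHz.
45.7 MHz and 66.1 MHz both map to 4.9 MHz.

45.7 MHz, 66.1 MHz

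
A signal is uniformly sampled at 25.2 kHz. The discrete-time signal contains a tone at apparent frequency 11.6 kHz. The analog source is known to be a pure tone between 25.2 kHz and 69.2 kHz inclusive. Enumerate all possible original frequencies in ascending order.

Frequencies that alias to 11.6 kHz are k·fs ± 11.6 kHz for integer k ≥ 0.
k=0: 11.6 kHz.
k=1: 13.6 kHz, 36.8 kHz.
k=2: 38.8 kHz, 62 kHz.
k=3: 64 kHz, 87.2 kHz.
k=4: 89.2 kHz, 112.4 kHz.
Within [25.2 kHz, 69.2 kHz]: 36.8 kHz, 38.8 kHz, 62 kHz, 64 kHz.

36.8 kHz, 38.8 kHz, 62 kHz, 64 kHz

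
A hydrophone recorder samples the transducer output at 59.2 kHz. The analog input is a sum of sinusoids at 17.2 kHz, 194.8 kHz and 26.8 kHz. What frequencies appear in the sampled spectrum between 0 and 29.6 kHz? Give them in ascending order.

17.2 kHz, 26.8 kHz

fs/2 = 29.6 kHz.
17.2 kHz ≤ fs/2 = 29.6 kHz, passes unchanged.
194.8 kHz mod fs = 17.2 kHz.
17.2 kHz ≤ fs/2 = 29.6 kHz, appears at 17.2 kHz.
26.8 kHz ≤ fs/2 = 29.6 kHz, passes unchanged.
Distinct values: {17.2 kHz, 26.8 kHz}.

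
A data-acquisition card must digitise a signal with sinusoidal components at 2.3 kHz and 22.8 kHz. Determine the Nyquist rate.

45.6 kHz

Highest-frequency component: 22.8 kHz.
Nyquist rate = 2 × 22.8 kHz = 45.6 kHz.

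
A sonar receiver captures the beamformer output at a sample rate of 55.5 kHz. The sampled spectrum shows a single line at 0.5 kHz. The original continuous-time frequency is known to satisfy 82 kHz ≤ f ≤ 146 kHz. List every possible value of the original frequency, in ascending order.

110.5 kHz, 111.5 kHz

Frequencies that alias to 0.5 kHz are k·fs ± 0.5 kHz for integer k ≥ 0.
k=0: 0.5 kHz.
k=1: 55 kHz, 56 kHz.
k=2: 110.5 kHz, 111.5 kHz.
k=3: 166 kHz, 167 kHz.
Within [82 kHz, 146 kHz]: 110.5 kHz, 111.5 kHz.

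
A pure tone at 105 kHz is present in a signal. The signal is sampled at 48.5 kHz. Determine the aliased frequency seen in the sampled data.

105 kHz mod fs = 8 kHz.
8 kHz ≤ fs/2 = 24.25 kHz, appears at 8 kHz.

8 kHz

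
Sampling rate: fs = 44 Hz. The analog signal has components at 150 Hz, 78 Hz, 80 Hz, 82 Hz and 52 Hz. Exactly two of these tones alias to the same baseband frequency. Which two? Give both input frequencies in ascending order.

52 Hz, 80 Hz

fs/2 = 22 Hz.
150 Hz mod fs = 18 Hz.
18 Hz ≤ fs/2 = 22 Hz, appears at 18 Hz.
78 Hz mod fs = 34 Hz.
34 Hz > fs/2 = 22 Hz, folds to fs − 34 Hz = 10 Hz.
80 Hz mod fs = 36 Hz.
36 Hz > fs/2 = 22 Hz, folds to fs − 36 Hz = 8 Hz.
82 Hz mod fs = 38 Hz.
38 Hz > fs/2 = 22 Hz, folds to fs − 38 Hz = 6 Hz.
52 Hz mod fs = 8 Hz.
8 Hz ≤ fs/2 = 22 Hz, appears at 8 Hz.
52 Hz and 80 Hz both map to 8 Hz.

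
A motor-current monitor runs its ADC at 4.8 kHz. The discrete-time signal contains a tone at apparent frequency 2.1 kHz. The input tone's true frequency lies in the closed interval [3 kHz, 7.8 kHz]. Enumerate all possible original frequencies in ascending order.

Frequencies that alias to 2.1 kHz are k·fs ± 2.1 kHz for integer k ≥ 0.
k=0: 2.1 kHz.
k=1: 2.7 kHz, 6.9 kHz.
k=2: 7.5 kHz, 11.7 kHz.
k=3: 12.3 kHz, 16.5 kHz.
Within [3 kHz, 7.8 kHz]: 6.9 kHz, 7.5 kHz.

6.9 kHz, 7.5 kHz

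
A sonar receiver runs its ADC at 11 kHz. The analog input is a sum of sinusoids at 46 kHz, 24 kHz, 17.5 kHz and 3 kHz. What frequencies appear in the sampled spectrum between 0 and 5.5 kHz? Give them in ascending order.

2 kHz, 3 kHz, 4.5 kHz

fs/2 = 5.5 kHz.
46 kHz mod fs = 2 kHz.
2 kHz ≤ fs/2 = 5.5 kHz, appears at 2 kHz.
24 kHz mod fs = 2 kHz.
2 kHz ≤ fs/2 = 5.5 kHz, appears at 2 kHz.
17.5 kHz mod fs = 6.5 kHz.
6.5 kHz > fs/2 = 5.5 kHz, folds to fs − 6.5 kHz = 4.5 kHz.
3 kHz ≤ fs/2 = 5.5 kHz, passes unchanged.
Distinct values: {2 kHz, 3 kHz, 4.5 kHz}.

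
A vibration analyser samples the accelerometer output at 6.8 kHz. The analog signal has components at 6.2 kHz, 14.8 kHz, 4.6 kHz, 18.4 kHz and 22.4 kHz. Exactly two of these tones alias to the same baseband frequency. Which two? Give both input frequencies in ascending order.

18.4 kHz, 22.4 kHz

fs/2 = 3.4 kHz.
6.2 kHz > fs/2 = 3.4 kHz, folds to fs − 6.2 kHz = 0.6 kHz.
14.8 kHz mod fs = 1.2 kHz.
1.2 kHz ≤ fs/2 = 3.4 kHz, appears at 1.2 kHz.
4.6 kHz > fs/2 = 3.4 kHz, folds to fs − 4.6 kHz = 2.2 kHz.
18.4 kHz mod fs = 4.8 kHz.
4.8 kHz > fs/2 = 3.4 kHz, folds to fs − 4.8 kHz = 2 kHz.
22.4 kHz mod fs = 2 kHz.
2 kHz ≤ fs/2 = 3.4 kHz, appears at 2 kHz.
18.4 kHz and 22.4 kHz both map to 2 kHz.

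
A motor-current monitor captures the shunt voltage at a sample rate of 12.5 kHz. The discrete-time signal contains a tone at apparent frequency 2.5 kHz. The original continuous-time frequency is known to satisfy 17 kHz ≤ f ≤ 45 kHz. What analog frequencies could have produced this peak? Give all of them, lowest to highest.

Frequencies that alias to 2.5 kHz are k·fs ± 2.5 kHz for integer k ≥ 0.
k=0: 2.5 kHz.
k=1: 10 kHz, 15 kHz.
k=2: 22.5 kHz, 27.5 kHz.
k=3: 35 kHz, 40 kHz.
k=4: 47.5 kHz, 52.5 kHz.
Within [17 kHz, 45 kHz]: 22.5 kHz, 27.5 kHz, 35 kHz, 40 kHz.

22.5 kHz, 27.5 kHz, 35 kHz, 40 kHz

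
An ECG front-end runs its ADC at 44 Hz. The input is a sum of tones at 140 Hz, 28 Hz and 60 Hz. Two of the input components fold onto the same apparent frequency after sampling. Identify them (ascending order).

fs/2 = 22 Hz.
140 Hz mod fs = 8 Hz.
8 Hz ≤ fs/2 = 22 Hz, appears at 8 Hz.
28 Hz > fs/2 = 22 Hz, folds to fs − 28 Hz = 16 Hz.
60 Hz mod fs = 16 Hz.
16 Hz ≤ fs/2 = 22 Hz, appears at 16 Hz.
28 Hz and 60 Hz both map to 16 Hz.

28 Hz, 60 Hz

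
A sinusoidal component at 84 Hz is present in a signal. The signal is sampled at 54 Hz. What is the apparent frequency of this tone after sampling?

84 Hz mod fs = 30 Hz.
30 Hz > fs/2 = 27 Hz, folds to fs − 30 Hz = 24 Hz.

24 Hz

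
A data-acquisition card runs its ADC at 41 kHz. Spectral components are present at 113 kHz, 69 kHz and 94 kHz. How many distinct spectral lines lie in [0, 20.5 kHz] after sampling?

fs/2 = 20.5 kHz.
113 kHz mod fs = 31 kHz.
31 kHz > fs/2 = 20.5 kHz, folds to fs − 31 kHz = 10 kHz.
69 kHz mod fs = 28 kHz.
28 kHz > fs/2 = 20.5 kHz, folds to fs − 28 kHz = 13 kHz.
94 kHz mod fs = 12 kHz.
12 kHz ≤ fs/2 = 20.5 kHz, appears at 12 kHz.
Distinct values: {10 kHz, 12 kHz, 13 kHz} → 3.

3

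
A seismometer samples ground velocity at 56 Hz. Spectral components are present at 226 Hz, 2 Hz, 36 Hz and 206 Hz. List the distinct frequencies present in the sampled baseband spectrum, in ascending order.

fs/2 = 28 Hz.
226 Hz mod fs = 2 Hz.
2 Hz ≤ fs/2 = 28 Hz, appears at 2 Hz.
2 Hz ≤ fs/2 = 28 Hz, passes unchanged.
36 Hz > fs/2 = 28 Hz, folds to fs − 36 Hz = 20 Hz.
206 Hz mod fs = 38 Hz.
38 Hz > fs/2 = 28 Hz, folds to fs − 38 Hz = 18 Hz.
Distinct values: {2 Hz, 18 Hz, 20 Hz}.

2 Hz, 18 Hz, 20 Hz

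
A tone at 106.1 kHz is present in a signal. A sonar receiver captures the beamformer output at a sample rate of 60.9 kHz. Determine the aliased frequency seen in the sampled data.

15.7 kHz

106.1 kHz mod fs = 45.2 kHz.
45.2 kHz > fs/2 = 30.45 kHz, folds to fs − 45.2 kHz = 15.7 kHz.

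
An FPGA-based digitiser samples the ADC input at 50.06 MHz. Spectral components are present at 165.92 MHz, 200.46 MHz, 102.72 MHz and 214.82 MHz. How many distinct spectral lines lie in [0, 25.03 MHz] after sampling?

fs/2 = 25.03 MHz.
165.92 MHz mod fs = 15.74 MHz.
15.74 MHz ≤ fs/2 = 25.03 MHz, appears at 15.74 MHz.
200.46 MHz mod fs = 0.22 MHz.
0.22 MHz ≤ fs/2 = 25.03 MHz, appears at 0.22 MHz.
102.72 MHz mod fs = 2.6 MHz.
2.6 MHz ≤ fs/2 = 25.03 MHz, appears at 2.6 MHz.
214.82 MHz mod fs = 14.58 MHz.
14.58 MHz ≤ fs/2 = 25.03 MHz, appears at 14.58 MHz.
Distinct values: {0.22 MHz, 2.6 MHz, 14.58 MHz, 15.74 MHz} → 4.

4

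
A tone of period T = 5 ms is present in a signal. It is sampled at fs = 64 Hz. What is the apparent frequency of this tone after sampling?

8 Hz

T = 5 ms → f = 1/T = 200 Hz.
200 Hz mod fs = 8 Hz.
8 Hz ≤ fs/2 = 32 Hz, appears at 8 Hz.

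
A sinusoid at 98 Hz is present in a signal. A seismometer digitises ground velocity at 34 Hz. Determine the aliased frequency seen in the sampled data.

4 Hz

98 Hz mod fs = 30 Hz.
30 Hz > fs/2 = 17 Hz, folds to fs − 30 Hz = 4 Hz.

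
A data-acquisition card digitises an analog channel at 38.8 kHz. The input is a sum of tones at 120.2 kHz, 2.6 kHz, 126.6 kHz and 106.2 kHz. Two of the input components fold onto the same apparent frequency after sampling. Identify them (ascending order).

106.2 kHz, 126.6 kHz

fs/2 = 19.4 kHz.
120.2 kHz mod fs = 3.8 kHz.
3.8 kHz ≤ fs/2 = 19.4 kHz, appears at 3.8 kHz.
2.6 kHz ≤ fs/2 = 19.4 kHz, passes unchanged.
126.6 kHz mod fs = 10.2 kHz.
10.2 kHz ≤ fs/2 = 19.4 kHz, appears at 10.2 kHz.
106.2 kHz mod fs = 28.6 kHz.
28.6 kHz > fs/2 = 19.4 kHz, folds to fs − 28.6 kHz = 10.2 kHz.
106.2 kHz and 126.6 kHz both map to 10.2 kHz.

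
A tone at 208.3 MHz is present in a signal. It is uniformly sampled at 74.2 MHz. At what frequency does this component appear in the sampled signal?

14.3 MHz

208.3 MHz mod fs = 59.9 MHz.
59.9 MHz > fs/2 = 37.1 MHz, folds to fs − 59.9 MHz = 14.3 MHz.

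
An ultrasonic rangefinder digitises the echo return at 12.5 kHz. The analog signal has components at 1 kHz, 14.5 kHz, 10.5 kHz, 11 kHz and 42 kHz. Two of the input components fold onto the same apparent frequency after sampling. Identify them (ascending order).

fs/2 = 6.25 kHz.
1 kHz ≤ fs/2 = 6.25 kHz, passes unchanged.
14.5 kHz mod fs = 2 kHz.
2 kHz ≤ fs/2 = 6.25 kHz, appears at 2 kHz.
10.5 kHz > fs/2 = 6.25 kHz, folds to fs − 10.5 kHz = 2 kHz.
11 kHz > fs/2 = 6.25 kHz, folds to fs − 11 kHz = 1.5 kHz.
42 kHz mod fs = 4.5 kHz.
4.5 kHz ≤ fs/2 = 6.25 kHz, appears at 4.5 kHz.
10.5 kHz and 14.5 kHz both map to 2 kHz.

10.5 kHz, 14.5 kHz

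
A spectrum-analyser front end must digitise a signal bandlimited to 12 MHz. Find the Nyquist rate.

Nyquist rate = 2 × 12 MHz = 24 MHz.

24 MHz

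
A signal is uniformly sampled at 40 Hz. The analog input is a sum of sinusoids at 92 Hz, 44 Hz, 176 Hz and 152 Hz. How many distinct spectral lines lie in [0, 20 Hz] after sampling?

fs/2 = 20 Hz.
92 Hz mod fs = 12 Hz.
12 Hz ≤ fs/2 = 20 Hz, appears at 12 Hz.
44 Hz mod fs = 4 Hz.
4 Hz ≤ fs/2 = 20 Hz, appears at 4 Hz.
176 Hz mod fs = 16 Hz.
16 Hz ≤ fs/2 = 20 Hz, appears at 16 Hz.
152 Hz mod fs = 32 Hz.
32 Hz > fs/2 = 20 Hz, folds to fs − 32 Hz = 8 Hz.
Distinct values: {4 Hz, 8 Hz, 12 Hz, 16 Hz} → 4.

4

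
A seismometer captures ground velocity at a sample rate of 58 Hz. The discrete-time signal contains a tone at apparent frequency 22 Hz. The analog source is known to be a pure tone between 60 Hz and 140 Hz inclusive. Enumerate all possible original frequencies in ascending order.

80 Hz, 94 Hz, 138 Hz

Frequencies that alias to 22 Hz are k·fs ± 22 Hz for integer k ≥ 0.
k=0: 22 Hz.
k=1: 36 Hz, 80 Hz.
k=2: 94 Hz, 138 Hz.
k=3: 152 Hz, 196 Hz.
Within [60 Hz, 140 Hz]: 80 Hz, 94 Hz, 138 Hz.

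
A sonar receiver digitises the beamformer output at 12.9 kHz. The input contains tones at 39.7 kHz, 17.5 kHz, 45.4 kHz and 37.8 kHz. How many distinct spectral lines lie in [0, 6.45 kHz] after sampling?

fs/2 = 6.45 kHz.
39.7 kHz mod fs = 1 kHz.
1 kHz ≤ fs/2 = 6.45 kHz, appears at 1 kHz.
17.5 kHz mod fs = 4.6 kHz.
4.6 kHz ≤ fs/2 = 6.45 kHz, appears at 4.6 kHz.
45.4 kHz mod fs = 6.7 kHz.
6.7 kHz > fs/2 = 6.45 kHz, folds to fs − 6.7 kHz = 6.2 kHz.
37.8 kHz mod fs = 12 kHz.
12 kHz > fs/2 = 6.45 kHz, folds to fs − 12 kHz = 0.9 kHz.
Distinct values: {0.9 kHz, 1 kHz, 4.6 kHz, 6.2 kHz} → 4.

4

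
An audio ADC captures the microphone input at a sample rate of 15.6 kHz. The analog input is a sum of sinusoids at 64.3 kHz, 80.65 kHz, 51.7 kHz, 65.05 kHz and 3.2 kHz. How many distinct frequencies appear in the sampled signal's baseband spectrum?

fs/2 = 7.8 kHz.
64.3 kHz mod fs = 1.9 kHz.
1.9 kHz ≤ fs/2 = 7.8 kHz, appears at 1.9 kHz.
80.65 kHz mod fs = 2.65 kHz.
2.65 kHz ≤ fs/2 = 7.8 kHz, appears at 2.65 kHz.
51.7 kHz mod fs = 4.9 kHz.
4.9 kHz ≤ fs/2 = 7.8 kHz, appears at 4.9 kHz.
65.05 kHz mod fs = 2.65 kHz.
2.65 kHz ≤ fs/2 = 7.8 kHz, appears at 2.65 kHz.
3.2 kHz ≤ fs/2 = 7.8 kHz, passes unchanged.
Distinct values: {1.9 kHz, 2.65 kHz, 3.2 kHz, 4.9 kHz} → 4.

4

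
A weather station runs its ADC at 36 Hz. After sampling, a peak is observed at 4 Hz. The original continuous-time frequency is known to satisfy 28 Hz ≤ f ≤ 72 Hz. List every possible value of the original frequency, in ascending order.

Frequencies that alias to 4 Hz are k·fs ± 4 Hz for integer k ≥ 0.
k=0: 4 Hz.
k=1: 32 Hz, 40 Hz.
k=2: 68 Hz, 76 Hz.
k=3: 104 Hz, 112 Hz.
Within [28 Hz, 72 Hz]: 32 Hz, 40 Hz, 68 Hz.

32 Hz, 40 Hz, 68 Hz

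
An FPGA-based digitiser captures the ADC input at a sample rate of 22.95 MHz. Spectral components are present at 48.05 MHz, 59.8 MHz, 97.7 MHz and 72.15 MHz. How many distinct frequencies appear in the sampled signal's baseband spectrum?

fs/2 = 11.475 MHz.
48.05 MHz mod fs = 2.15 MHz.
2.15 MHz ≤ fs/2 = 11.475 MHz, appears at 2.15 MHz.
59.8 MHz mod fs = 13.9 MHz.
13.9 MHz > fs/2 = 11.475 MHz, folds to fs − 13.9 MHz = 9.05 MHz.
97.7 MHz mod fs = 5.9 MHz.
5.9 MHz ≤ fs/2 = 11.475 MHz, appears at 5.9 MHz.
72.15 MHz mod fs = 3.3 MHz.
3.3 MHz ≤ fs/2 = 11.475 MHz, appears at 3.3 MHz.
Distinct values: {2.15 MHz, 3.3 MHz, 5.9 MHz, 9.05 MHz} → 4.

4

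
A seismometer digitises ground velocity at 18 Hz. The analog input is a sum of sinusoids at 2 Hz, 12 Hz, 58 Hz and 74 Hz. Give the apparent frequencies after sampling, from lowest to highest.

fs/2 = 9 Hz.
2 Hz ≤ fs/2 = 9 Hz, passes unchanged.
12 Hz > fs/2 = 9 Hz, folds to fs − 12 Hz = 6 Hz.
58 Hz mod fs = 4 Hz.
4 Hz ≤ fs/2 = 9 Hz, appears at 4 Hz.
74 Hz mod fs = 2 Hz.
2 Hz ≤ fs/2 = 9 Hz, appears at 2 Hz.
Distinct values: {2 Hz, 4 Hz, 6 Hz}.

2 Hz, 4 Hz, 6 Hz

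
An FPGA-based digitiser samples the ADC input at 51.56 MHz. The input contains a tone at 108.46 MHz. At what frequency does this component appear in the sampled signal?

5.34 MHz

108.46 MHz mod fs = 5.34 MHz.
5.34 MHz ≤ fs/2 = 25.78 MHz, appears at 5.34 MHz.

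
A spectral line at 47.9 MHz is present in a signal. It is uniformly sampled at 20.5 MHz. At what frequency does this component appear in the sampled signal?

47.9 MHz mod fs = 6.9 MHz.
6.9 MHz ≤ fs/2 = 10.25 MHz, appears at 6.9 MHz.

6.9 MHz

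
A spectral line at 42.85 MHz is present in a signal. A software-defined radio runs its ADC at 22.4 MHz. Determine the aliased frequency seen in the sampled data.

42.85 MHz mod fs = 20.45 MHz.
20.45 MHz > fs/2 = 11.2 MHz, folds to fs − 20.45 MHz = 1.95 MHz.

1.95 MHz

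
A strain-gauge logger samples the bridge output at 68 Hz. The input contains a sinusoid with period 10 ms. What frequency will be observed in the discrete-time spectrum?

32 Hz

T = 10 ms → f = 1/T = 100 Hz.
100 Hz mod fs = 32 Hz.
32 Hz ≤ fs/2 = 34 Hz, appears at 32 Hz.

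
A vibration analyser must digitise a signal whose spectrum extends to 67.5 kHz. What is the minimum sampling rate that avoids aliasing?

135 kHz

Nyquist rate = 2 × 67.5 kHz = 135 kHz.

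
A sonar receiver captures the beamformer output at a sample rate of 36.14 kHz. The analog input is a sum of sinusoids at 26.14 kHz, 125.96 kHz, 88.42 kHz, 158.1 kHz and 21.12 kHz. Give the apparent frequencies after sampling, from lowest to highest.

fs/2 = 18.07 kHz.
26.14 kHz > fs/2 = 18.07 kHz, folds to fs − 26.14 kHz = 10 kHz.
125.96 kHz mod fs = 17.54 kHz.
17.54 kHz ≤ fs/2 = 18.07 kHz, appears at 17.54 kHz.
88.42 kHz mod fs = 16.14 kHz.
16.14 kHz ≤ fs/2 = 18.07 kHz, appears at 16.14 kHz.
158.1 kHz mod fs = 13.54 kHz.
13.54 kHz ≤ fs/2 = 18.07 kHz, appears at 13.54 kHz.
21.12 kHz > fs/2 = 18.07 kHz, folds to fs − 21.12 kHz = 15.02 kHz.
Distinct values: {10 kHz, 13.54 kHz, 15.02 kHz, 16.14 kHz, 17.54 kHz}.

10 kHz, 13.54 kHz, 15.02 kHz, 16.14 kHz, 17.54 kHz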